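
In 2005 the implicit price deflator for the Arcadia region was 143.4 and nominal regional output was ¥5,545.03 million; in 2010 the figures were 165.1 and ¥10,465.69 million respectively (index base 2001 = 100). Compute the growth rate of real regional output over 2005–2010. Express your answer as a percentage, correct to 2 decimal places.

Deflate each year: 2005 → 5545.03/1.434 = 3866.83; 2010 → 10465.69/1.651 = 6339.00.
So real regional output changed by 6339.00/3866.83 − 1 = 0.6393, i.e. 63.93%.

63.93%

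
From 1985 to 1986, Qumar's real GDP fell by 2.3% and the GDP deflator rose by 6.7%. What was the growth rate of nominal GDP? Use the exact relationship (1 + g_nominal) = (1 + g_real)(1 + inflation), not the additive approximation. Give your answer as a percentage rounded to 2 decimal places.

(1 + g_nom) = (1 + g_real)(1 + π) = 0.9770 × 1.0670 = 1.04246.

4.25%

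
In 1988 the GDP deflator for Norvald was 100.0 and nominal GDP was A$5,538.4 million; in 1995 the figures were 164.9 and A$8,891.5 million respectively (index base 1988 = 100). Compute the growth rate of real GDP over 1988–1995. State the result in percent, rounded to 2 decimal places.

Real GDP 1988 = 5538.4 / 1.000 = 5538.40.
Real GDP 1995 = 8891.5 / 1.649 = 5392.06.
Real growth = 5392.06 / 5538.40 − 1 = -0.0264.

-2.64%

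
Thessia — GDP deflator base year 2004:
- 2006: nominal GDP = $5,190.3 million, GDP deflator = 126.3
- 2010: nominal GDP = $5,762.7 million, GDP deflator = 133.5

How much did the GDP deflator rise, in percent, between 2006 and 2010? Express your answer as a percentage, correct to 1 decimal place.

5.7%

Price-level change = 133.5 / 126.3 − 1 = 0.0570.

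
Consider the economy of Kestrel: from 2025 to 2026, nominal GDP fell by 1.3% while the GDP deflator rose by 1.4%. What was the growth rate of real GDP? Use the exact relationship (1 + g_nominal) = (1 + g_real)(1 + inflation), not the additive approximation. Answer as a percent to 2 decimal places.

(1 + g_nom) = (1 + g_real)(1 + π), so g_real = 0.9870 / 1.0140 − 1 = -0.02663.

-2.66%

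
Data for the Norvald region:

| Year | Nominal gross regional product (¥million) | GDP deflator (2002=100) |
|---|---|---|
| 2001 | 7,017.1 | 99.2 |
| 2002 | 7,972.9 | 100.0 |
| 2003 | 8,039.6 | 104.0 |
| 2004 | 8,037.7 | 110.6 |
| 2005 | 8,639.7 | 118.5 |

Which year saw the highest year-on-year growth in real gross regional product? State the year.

2002: real = 7972.9/1.000 = 7972.90; growth vs 2001 (7073.69) = 12.71%.
2003: real = 8039.6/1.040 = 7730.38; growth vs 2002 (7972.90) = -3.04%.
2004: real = 8037.7/1.106 = 7267.36; growth vs 2003 (7730.38) = -5.99%.
2005: real = 8639.7/1.185 = 7290.89; growth vs 2004 (7267.36) = 0.32%.

2002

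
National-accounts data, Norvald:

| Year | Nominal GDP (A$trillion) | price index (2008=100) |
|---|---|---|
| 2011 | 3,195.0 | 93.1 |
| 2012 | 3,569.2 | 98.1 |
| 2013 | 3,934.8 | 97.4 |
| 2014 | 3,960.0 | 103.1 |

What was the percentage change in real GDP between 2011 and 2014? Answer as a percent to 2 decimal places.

11.92%

Real GDP 2011 = 3195.0/0.931 = 3431.79.
Real GDP 2014 = 3960.0/1.031 = 3840.93.
Change = 3840.93/3431.79 − 1 = 0.1192.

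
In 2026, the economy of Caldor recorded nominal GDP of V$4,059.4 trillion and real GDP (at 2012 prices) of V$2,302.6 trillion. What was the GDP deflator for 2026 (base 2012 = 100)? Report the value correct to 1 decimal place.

176.3

GDP deflator = (Nominal / Real) × 100 = 4059.4 / 2302.6 × 100 = 176.30.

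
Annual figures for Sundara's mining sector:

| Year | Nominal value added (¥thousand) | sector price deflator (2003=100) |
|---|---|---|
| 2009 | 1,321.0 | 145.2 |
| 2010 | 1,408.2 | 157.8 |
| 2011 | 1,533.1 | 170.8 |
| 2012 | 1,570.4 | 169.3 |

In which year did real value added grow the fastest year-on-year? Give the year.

2012

2010: real = 1408.2/1.578 = 892.40; growth vs 2009 (909.78) = -1.91%.
2011: real = 1533.1/1.708 = 897.60; growth vs 2010 (892.40) = 0.58%.
2012: real = 1570.4/1.693 = 927.58; growth vs 2011 (897.60) = 3.34%.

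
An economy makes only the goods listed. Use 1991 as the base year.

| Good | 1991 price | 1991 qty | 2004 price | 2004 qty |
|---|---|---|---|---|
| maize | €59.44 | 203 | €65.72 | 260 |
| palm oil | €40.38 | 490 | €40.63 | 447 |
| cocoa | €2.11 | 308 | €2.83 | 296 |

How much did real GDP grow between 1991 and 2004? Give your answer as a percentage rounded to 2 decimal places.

5.00%

Real GDP 1991 = Nominal GDP 1991 = 59.44·203 + 40.38·490 + 2.11·308 = 32502.40.
Real GDP 2004 (at 1991 prices) = 59.44·260 + 40.38·447 + 2.11·296 = 34128.82.
Real growth = 34128.82/32502.40 − 1 = 0.0500.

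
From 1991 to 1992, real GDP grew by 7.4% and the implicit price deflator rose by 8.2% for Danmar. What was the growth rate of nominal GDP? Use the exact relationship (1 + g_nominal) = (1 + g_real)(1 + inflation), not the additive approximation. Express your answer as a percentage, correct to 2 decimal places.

16.21%

(1 + g_nom) = (1 + g_real)(1 + π) = 1.0740 × 1.0820 = 1.16207.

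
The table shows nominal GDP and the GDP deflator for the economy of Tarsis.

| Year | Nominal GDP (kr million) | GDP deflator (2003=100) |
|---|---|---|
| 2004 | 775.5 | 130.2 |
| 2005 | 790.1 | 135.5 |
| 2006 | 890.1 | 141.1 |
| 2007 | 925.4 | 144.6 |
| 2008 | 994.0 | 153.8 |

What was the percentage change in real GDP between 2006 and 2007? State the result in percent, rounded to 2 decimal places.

Real GDP 2006 = 890.1/1.411 = 630.83.
Real GDP 2007 = 925.4/1.446 = 639.97.
Change = 639.97/630.83 − 1 = 0.0145.

1.45%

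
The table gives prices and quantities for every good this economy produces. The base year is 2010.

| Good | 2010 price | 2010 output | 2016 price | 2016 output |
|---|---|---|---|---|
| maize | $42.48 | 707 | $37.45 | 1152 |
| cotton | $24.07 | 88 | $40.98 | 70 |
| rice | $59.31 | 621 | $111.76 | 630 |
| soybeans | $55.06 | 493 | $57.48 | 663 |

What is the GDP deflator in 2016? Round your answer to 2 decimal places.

124.13

Nominal GDP 2016 = 37.45·1152 + 40.98·70 + 111.76·630 + 57.48·663 = 154529.04.
Real GDP 2016 (at 2010 prices) = 42.48·1152 + 24.07·70 + 59.31·630 + 55.06·663 = 124491.94.
Deflator = Nominal/Real × 100 = 154529.04/124491.94 × 100 = 124.128.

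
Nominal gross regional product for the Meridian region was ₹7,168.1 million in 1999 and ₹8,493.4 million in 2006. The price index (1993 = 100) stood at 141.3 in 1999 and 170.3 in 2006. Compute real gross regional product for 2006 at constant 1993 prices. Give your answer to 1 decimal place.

₹4,987.3 million

Real gross regional product = Nominal / (price index/100) = 8493.4 / 1.703 = 4987.32.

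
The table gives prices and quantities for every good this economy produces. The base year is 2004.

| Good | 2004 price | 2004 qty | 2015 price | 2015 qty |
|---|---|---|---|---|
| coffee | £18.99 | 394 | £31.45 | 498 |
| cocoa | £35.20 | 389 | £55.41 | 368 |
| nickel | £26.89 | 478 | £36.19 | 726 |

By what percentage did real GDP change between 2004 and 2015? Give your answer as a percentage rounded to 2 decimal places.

Real GDP 2004 = Nominal GDP 2004 = 18.99·394 + 35.20·389 + 26.89·478 = 34028.28.
Real GDP 2015 (at 2004 prices) = 18.99·498 + 35.20·368 + 26.89·726 = 41932.76.
Real growth = 41932.76/34028.28 − 1 = 0.2323.

23.23%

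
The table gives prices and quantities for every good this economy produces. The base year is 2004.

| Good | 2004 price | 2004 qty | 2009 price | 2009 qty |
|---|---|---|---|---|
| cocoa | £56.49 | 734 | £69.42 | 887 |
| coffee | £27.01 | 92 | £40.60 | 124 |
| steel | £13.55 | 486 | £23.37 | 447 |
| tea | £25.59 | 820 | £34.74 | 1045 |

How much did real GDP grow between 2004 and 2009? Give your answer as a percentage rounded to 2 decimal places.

20.61%

Real GDP 2004 = Nominal GDP 2004 = 56.49·734 + 27.01·92 + 13.55·486 + 25.59·820 = 71517.68.
Real GDP 2009 (at 2004 prices) = 56.49·887 + 27.01·124 + 13.55·447 + 25.59·1045 = 86254.27.
Real growth = 86254.27/71517.68 − 1 = 0.2061.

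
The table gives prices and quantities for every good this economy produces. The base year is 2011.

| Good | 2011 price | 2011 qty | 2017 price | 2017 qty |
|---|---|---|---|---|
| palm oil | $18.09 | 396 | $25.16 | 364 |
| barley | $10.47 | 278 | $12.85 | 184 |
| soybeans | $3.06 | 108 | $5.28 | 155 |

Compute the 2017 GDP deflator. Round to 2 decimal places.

Nominal GDP 2017 = 25.16·364 + 12.85·184 + 5.28·155 = 12341.04.
Real GDP 2017 (at 2011 prices) = 18.09·364 + 10.47·184 + 3.06·155 = 8985.54.
Deflator = Nominal/Real × 100 = 12341.04/8985.54 × 100 = 137.343.

137.34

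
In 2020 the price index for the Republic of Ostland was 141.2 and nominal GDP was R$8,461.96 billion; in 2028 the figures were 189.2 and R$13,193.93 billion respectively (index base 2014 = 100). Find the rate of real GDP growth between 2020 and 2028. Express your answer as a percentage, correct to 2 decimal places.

Real GDP 2020 = 8461.96 / 1.412 = 5992.89.
Real GDP 2028 = 13193.93 / 1.892 = 6973.54.
Real growth = 6973.54 / 5992.89 − 1 = 0.1636.

16.36%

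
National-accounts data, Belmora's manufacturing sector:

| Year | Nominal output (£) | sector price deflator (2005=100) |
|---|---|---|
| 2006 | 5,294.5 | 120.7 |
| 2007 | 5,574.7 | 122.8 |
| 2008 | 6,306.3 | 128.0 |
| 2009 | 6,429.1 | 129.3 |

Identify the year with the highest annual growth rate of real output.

2008

2007: real = 5574.7/1.228 = 4539.66; growth vs 2006 (4386.50) = 3.49%.
2008: real = 6306.3/1.280 = 4926.80; growth vs 2007 (4539.66) = 8.53%.
2009: real = 6429.1/1.293 = 4972.24; growth vs 2008 (4926.80) = 0.92%.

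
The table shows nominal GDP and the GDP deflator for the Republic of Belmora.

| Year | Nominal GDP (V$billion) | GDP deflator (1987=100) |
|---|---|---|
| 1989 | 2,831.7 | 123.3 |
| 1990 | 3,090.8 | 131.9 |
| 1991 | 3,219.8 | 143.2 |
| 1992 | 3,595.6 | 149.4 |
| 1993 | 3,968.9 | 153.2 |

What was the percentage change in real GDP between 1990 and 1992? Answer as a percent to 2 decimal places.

Real GDP 1990 = 3090.8/1.319 = 2343.29.
Real GDP 1992 = 3595.6/1.494 = 2406.69.
Change = 2406.69/2343.29 − 1 = 0.0271.

2.71%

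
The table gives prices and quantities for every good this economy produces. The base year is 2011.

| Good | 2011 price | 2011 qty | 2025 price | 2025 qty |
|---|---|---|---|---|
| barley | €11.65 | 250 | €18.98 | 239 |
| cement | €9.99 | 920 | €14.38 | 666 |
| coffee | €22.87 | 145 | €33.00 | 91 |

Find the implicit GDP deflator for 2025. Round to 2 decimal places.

Nominal GDP 2025 = 18.98·239 + 14.38·666 + 33.00·91 = 17116.30.
Real GDP 2025 (at 2011 prices) = 11.65·239 + 9.99·666 + 22.87·91 = 11518.86.
Deflator = Nominal/Real × 100 = 17116.30/11518.86 × 100 = 148.594.

148.59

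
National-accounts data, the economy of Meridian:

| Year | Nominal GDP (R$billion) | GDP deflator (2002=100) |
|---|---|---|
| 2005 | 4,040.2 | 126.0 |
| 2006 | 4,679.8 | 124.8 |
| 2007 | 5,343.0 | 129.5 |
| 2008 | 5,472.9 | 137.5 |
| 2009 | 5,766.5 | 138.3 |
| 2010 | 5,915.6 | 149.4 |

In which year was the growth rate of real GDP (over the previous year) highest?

2006

2006: real = 4679.8/1.248 = 3749.84; growth vs 2005 (3206.51) = 16.94%.
2007: real = 5343.0/1.295 = 4125.87; growth vs 2006 (3749.84) = 10.03%.
2008: real = 5472.9/1.375 = 3980.29; growth vs 2007 (4125.87) = -3.53%.
2009: real = 5766.5/1.383 = 4169.56; growth vs 2008 (3980.29) = 4.76%.
2010: real = 5915.6/1.494 = 3959.57; growth vs 2009 (4169.56) = -5.04%.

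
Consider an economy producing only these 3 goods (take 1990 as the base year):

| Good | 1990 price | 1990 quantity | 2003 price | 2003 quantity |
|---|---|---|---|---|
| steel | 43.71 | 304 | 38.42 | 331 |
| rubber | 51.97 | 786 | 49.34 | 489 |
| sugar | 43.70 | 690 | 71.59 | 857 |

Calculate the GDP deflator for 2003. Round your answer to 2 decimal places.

126.98

Nominal GDP 2003 = 38.42·331 + 49.34·489 + 71.59·857 = 98196.91.
Real GDP 2003 (at 1990 prices) = 43.71·331 + 51.97·489 + 43.70·857 = 77332.24.
Deflator = Nominal/Real × 100 = 98196.91/77332.24 × 100 = 126.981.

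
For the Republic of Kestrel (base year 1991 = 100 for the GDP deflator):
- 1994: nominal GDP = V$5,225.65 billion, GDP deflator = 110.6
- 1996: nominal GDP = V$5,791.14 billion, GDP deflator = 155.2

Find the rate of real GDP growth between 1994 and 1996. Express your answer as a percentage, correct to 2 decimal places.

-21.03%

Deflate each year: 1994 → 5225.65/1.106 = 4724.82; 1996 → 5791.14/1.552 = 3731.40.
So real GDP changed by 3731.40/4724.82 − 1 = -0.2103, i.e. -21.03%.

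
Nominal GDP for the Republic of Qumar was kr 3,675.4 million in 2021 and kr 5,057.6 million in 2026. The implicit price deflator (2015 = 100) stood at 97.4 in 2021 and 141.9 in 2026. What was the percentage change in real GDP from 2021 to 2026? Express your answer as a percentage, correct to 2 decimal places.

-5.55%

Real GDP 2021 = 3675.4 / 0.974 = 3773.51.
Real GDP 2026 = 5057.6 / 1.419 = 3564.20.
Real growth = 3564.20 / 3773.51 − 1 = -0.0555.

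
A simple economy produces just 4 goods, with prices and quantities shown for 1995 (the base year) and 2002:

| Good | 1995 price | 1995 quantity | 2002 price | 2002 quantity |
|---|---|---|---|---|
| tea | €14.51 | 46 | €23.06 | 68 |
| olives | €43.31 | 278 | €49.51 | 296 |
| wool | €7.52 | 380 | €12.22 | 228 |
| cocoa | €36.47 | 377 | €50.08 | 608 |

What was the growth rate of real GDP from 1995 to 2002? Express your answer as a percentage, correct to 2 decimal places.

Real GDP 1995 = Nominal GDP 1995 = 14.51·46 + 43.31·278 + 7.52·380 + 36.47·377 = 29314.43.
Real GDP 2002 (at 1995 prices) = 14.51·68 + 43.31·296 + 7.52·228 + 36.47·608 = 37694.76.
Real growth = 37694.76/29314.43 − 1 = 0.2859.

28.59%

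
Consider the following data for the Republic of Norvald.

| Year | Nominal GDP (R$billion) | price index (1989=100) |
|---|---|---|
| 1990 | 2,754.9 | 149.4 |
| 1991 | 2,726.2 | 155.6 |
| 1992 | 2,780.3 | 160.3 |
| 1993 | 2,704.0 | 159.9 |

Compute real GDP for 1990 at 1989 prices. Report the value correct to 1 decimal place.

Real GDP 1990 = 2754.9 / 1.494 = 1843.98.

R$1,844.0 billion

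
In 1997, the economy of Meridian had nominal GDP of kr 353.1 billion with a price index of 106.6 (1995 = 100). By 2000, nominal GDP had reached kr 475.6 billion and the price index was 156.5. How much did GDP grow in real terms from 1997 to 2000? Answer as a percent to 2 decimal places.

-8.25%

Deflate each year: 1997 → 353.1/1.066 = 331.24; 2000 → 475.6/1.565 = 303.90.
So real GDP changed by 303.90/331.24 − 1 = -0.0825, i.e. -8.25%.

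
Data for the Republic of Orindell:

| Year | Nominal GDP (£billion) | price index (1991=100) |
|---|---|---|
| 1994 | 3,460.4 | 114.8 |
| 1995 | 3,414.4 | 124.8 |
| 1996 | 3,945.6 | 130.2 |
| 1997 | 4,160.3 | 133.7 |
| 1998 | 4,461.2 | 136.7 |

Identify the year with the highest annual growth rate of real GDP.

1996

1995: real = 3414.4/1.248 = 2735.90; growth vs 1994 (3014.29) = -9.24%.
1996: real = 3945.6/1.302 = 3030.41; growth vs 1995 (2735.90) = 10.76%.
1997: real = 4160.3/1.337 = 3111.67; growth vs 1996 (3030.41) = 2.68%.
1998: real = 4461.2/1.367 = 3263.50; growth vs 1997 (3111.67) = 4.88%.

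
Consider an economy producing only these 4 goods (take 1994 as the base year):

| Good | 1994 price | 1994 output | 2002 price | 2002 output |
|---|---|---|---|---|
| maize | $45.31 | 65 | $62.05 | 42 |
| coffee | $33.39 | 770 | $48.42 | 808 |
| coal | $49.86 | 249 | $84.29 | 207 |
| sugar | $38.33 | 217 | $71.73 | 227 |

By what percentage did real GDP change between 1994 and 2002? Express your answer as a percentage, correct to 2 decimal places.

Real GDP 1994 = Nominal GDP 1994 = 45.31·65 + 33.39·770 + 49.86·249 + 38.33·217 = 49388.20.
Real GDP 2002 (at 1994 prices) = 45.31·42 + 33.39·808 + 49.86·207 + 38.33·227 = 47904.07.
Real growth = 47904.07/49388.20 − 1 = -0.0301.

-3.01%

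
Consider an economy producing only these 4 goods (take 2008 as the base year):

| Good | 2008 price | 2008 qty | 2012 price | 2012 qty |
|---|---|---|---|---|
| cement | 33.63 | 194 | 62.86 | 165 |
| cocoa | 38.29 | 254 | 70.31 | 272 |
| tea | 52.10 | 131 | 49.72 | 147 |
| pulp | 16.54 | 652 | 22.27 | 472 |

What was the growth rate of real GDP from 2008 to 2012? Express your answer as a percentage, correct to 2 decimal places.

Real GDP 2008 = Nominal GDP 2008 = 33.63·194 + 38.29·254 + 52.10·131 + 16.54·652 = 33859.06.
Real GDP 2012 (at 2008 prices) = 33.63·165 + 38.29·272 + 52.10·147 + 16.54·472 = 31429.41.
Real growth = 31429.41/33859.06 − 1 = -0.0718.

-7.18%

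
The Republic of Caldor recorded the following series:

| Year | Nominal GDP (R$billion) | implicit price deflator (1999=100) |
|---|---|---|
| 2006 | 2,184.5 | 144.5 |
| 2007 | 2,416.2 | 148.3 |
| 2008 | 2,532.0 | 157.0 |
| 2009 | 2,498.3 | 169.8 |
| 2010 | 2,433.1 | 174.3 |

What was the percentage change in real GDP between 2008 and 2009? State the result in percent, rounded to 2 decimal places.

-8.77%

Real GDP 2008 = 2532.0/1.570 = 1612.74.
Real GDP 2009 = 2498.3/1.698 = 1471.32.
Change = 1471.32/1612.74 − 1 = -0.0877.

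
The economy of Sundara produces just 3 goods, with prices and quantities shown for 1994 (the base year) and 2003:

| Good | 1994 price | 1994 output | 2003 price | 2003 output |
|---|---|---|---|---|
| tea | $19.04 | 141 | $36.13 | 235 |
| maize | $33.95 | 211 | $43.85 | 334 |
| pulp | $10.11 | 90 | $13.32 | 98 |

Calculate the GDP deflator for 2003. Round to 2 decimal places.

145.45

Nominal GDP 2003 = 36.13·235 + 43.85·334 + 13.32·98 = 24441.81.
Real GDP 2003 (at 1994 prices) = 19.04·235 + 33.95·334 + 10.11·98 = 16804.48.
Deflator = Nominal/Real × 100 = 24441.81/16804.48 × 100 = 145.448.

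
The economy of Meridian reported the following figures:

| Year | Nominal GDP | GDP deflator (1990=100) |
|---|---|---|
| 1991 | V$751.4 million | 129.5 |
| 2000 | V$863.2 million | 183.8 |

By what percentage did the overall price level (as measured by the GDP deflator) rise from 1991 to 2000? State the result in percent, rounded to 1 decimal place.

Price-level change = 183.8 / 129.5 − 1 = 0.4193.

41.9%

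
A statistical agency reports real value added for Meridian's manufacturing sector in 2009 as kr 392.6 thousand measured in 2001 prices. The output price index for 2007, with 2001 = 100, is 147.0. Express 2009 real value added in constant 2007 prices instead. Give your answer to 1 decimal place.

kr 577.1 thousand

Real value added in 2007 prices = Real value added in 2001 prices × (P_2007/P_2001) = 392.6 × 1.470 = 577.12.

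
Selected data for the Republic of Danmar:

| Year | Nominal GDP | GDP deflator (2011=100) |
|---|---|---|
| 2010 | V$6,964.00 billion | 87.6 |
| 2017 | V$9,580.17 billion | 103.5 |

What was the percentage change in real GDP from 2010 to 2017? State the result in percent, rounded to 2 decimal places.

Real GDP 2010 = 6964.00 / 0.876 = 7949.77.
Real GDP 2017 = 9580.17 / 1.035 = 9256.20.
Real growth = 9256.20 / 7949.77 − 1 = 0.1643.

16.43%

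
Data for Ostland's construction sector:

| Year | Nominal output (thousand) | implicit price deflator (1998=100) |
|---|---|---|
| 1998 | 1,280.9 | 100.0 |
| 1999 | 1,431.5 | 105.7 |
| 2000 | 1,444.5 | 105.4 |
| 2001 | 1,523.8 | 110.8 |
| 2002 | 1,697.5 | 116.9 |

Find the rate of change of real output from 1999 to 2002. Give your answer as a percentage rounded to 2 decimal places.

7.22%

Real output 1999 = 1431.5/1.057 = 1354.30.
Real output 2002 = 1697.5/1.169 = 1452.10.
Change = 1452.10/1354.30 − 1 = 0.0722.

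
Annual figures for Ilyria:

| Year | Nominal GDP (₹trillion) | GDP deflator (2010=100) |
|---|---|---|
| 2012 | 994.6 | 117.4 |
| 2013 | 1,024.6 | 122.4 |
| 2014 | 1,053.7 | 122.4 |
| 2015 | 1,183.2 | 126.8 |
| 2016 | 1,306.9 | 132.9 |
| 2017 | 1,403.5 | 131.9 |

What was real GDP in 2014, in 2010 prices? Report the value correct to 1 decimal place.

Real GDP 2014 = 1053.7 / 1.224 = 860.87.

₹860.9 trillion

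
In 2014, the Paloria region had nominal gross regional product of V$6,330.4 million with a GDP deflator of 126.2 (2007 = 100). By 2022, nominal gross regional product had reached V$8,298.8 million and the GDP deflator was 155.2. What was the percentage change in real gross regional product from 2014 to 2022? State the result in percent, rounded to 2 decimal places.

Real gross regional product 2014 = 6330.4 / 1.262 = 5016.16.
Real gross regional product 2022 = 8298.8 / 1.552 = 5347.16.
Real growth = 5347.16 / 5016.16 − 1 = 0.0660.

6.60%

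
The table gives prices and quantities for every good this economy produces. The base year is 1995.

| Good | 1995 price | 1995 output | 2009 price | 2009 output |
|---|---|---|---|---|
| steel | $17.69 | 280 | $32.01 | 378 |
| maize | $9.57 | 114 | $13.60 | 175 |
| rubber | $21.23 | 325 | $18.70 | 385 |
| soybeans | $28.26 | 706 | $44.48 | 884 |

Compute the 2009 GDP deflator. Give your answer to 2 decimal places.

146.93

Nominal GDP 2009 = 32.01·378 + 13.60·175 + 18.70·385 + 44.48·884 = 60999.60.
Real GDP 2009 (at 1995 prices) = 17.69·378 + 9.57·175 + 21.23·385 + 28.26·884 = 41516.96.
Deflator = Nominal/Real × 100 = 60999.60/41516.96 × 100 = 146.927.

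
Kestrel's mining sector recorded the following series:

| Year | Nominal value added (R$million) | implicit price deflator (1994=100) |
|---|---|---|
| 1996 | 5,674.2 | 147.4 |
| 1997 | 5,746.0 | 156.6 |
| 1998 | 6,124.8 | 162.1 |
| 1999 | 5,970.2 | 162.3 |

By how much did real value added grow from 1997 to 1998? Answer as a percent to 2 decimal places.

2.98%

Real value added 1997 = 5746.0/1.566 = 3669.22.
Real value added 1998 = 6124.8/1.621 = 3778.41.
Change = 3778.41/3669.22 − 1 = 0.0298.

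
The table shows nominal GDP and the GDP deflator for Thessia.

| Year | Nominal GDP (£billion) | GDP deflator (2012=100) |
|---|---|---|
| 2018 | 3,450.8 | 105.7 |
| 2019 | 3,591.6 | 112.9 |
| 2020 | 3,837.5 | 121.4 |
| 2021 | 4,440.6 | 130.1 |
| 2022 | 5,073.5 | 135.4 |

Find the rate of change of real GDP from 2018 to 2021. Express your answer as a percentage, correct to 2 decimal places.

4.55%

Real GDP 2018 = 3450.8/1.057 = 3264.71.
Real GDP 2021 = 4440.6/1.301 = 3413.22.
Change = 3413.22/3264.71 − 1 = 0.0455.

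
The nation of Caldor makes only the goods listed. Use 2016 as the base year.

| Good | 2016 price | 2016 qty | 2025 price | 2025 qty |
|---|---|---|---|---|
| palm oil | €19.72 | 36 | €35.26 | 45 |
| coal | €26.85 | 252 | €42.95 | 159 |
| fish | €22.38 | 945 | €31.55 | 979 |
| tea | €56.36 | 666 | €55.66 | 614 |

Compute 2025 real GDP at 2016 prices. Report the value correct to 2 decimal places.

€61671.61

Real GDP 2025 = Σ (p_2016 × q_2025) = 19.72·45 + 26.85·159 + 22.38·979 + 56.36·614 = 61671.61.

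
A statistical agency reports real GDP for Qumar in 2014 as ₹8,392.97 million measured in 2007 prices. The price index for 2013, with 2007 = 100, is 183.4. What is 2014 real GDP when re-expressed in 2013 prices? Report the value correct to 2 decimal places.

Real GDP in 2013 prices = Real GDP in 2007 prices × (P_2013/P_2007) = 8392.97 × 1.834 = 15392.71.

₹15,392.71 million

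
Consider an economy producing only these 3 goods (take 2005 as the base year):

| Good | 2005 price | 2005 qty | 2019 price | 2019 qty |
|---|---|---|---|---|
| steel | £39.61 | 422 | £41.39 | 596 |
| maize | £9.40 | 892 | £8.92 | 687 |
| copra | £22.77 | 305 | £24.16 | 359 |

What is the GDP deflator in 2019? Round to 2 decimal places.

Nominal GDP 2019 = 41.39·596 + 8.92·687 + 24.16·359 = 39469.92.
Real GDP 2019 (at 2005 prices) = 39.61·596 + 9.40·687 + 22.77·359 = 38239.79.
Deflator = Nominal/Real × 100 = 39469.92/38239.79 × 100 = 103.217.

103.22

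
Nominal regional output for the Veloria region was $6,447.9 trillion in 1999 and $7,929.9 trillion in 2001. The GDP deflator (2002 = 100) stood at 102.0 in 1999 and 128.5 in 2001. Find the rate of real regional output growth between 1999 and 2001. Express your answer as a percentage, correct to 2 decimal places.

Real regional output 1999 = 6447.9 / 1.020 = 6321.47.
Real regional output 2001 = 7929.9 / 1.285 = 6171.13.
Real growth = 6171.13 / 6321.47 − 1 = -0.0238.

-2.38%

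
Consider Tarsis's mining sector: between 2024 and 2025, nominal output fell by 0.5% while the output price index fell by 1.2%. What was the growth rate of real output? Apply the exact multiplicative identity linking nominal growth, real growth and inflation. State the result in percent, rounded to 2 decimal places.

0.71%

(1 + g_nom) = (1 + g_real)(1 + π), so g_real = 0.9950 / 0.9880 − 1 = 0.00709.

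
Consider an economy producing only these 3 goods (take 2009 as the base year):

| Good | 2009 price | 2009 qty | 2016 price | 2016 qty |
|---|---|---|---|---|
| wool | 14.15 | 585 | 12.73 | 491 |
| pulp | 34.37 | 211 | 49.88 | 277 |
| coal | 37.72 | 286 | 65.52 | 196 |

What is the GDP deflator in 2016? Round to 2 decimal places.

Nominal GDP 2016 = 12.73·491 + 49.88·277 + 65.52·196 = 32909.11.
Real GDP 2016 (at 2009 prices) = 14.15·491 + 34.37·277 + 37.72·196 = 23861.26.
Deflator = Nominal/Real × 100 = 32909.11/23861.26 × 100 = 137.919.

137.92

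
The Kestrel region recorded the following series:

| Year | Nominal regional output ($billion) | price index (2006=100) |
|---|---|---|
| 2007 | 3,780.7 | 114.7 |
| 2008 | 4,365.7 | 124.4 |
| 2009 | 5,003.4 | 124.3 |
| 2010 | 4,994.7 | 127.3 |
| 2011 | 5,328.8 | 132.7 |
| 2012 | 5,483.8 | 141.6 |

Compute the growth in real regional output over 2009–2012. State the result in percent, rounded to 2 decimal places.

-3.79%

Real regional output 2009 = 5003.4/1.243 = 4025.26.
Real regional output 2012 = 5483.8/1.416 = 3872.74.
Change = 3872.74/4025.26 − 1 = -0.0379.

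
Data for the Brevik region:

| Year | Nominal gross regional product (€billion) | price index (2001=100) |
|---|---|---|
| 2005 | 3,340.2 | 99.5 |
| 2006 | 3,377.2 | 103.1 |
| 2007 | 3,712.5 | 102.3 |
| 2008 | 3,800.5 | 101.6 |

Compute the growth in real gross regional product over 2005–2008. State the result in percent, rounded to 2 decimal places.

11.43%

Real gross regional product 2005 = 3340.2/0.995 = 3356.98.
Real gross regional product 2008 = 3800.5/1.016 = 3740.65.
Change = 3740.65/3356.98 − 1 = 0.1143.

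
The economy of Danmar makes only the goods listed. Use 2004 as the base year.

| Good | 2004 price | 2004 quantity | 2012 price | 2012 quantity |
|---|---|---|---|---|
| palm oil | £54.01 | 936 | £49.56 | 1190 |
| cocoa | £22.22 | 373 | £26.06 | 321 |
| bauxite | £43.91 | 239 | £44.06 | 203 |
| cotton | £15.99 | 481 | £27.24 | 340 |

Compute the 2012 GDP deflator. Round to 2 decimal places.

Nominal GDP 2012 = 49.56·1190 + 26.06·321 + 44.06·203 + 27.24·340 = 85547.44.
Real GDP 2012 (at 2004 prices) = 54.01·1190 + 22.22·321 + 43.91·203 + 15.99·340 = 85754.85.
Deflator = Nominal/Real × 100 = 85547.44/85754.85 × 100 = 99.758.

99.76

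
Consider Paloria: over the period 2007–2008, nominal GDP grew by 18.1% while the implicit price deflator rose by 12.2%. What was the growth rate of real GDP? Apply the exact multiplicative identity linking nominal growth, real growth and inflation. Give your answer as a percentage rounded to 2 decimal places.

(1 + g_nom) = (1 + g_real)(1 + π), so g_real = 1.1810 / 1.1220 − 1 = 0.05258.

5.26%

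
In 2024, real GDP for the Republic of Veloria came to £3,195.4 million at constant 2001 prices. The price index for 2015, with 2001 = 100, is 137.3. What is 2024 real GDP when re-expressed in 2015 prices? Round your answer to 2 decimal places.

£4,387.28 million

Real GDP in 2015 prices = Real GDP in 2001 prices × (P_2015/P_2001) = 3195.4 × 1.373 = 4387.28.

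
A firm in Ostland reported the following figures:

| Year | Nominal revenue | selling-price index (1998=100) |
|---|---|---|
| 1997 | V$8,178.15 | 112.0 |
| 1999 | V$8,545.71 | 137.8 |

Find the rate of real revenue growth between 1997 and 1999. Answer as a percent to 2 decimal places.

-15.07%

Real revenue 1997 = 8178.15 / 1.120 = 7301.92.
Real revenue 1999 = 8545.71 / 1.378 = 6201.53.
Real growth = 6201.53 / 7301.92 − 1 = -0.1507.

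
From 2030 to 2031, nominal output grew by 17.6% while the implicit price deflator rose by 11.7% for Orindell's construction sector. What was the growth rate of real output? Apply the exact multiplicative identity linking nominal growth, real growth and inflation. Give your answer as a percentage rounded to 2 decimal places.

5.28%

(1 + g_nom) = (1 + g_real)(1 + π), so g_real = 1.1760 / 1.1170 − 1 = 0.05282.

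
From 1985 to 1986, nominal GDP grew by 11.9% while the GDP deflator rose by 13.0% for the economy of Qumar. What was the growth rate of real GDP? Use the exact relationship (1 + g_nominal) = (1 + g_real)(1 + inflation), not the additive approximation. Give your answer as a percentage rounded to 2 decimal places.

(1 + g_nom) = (1 + g_real)(1 + π), so g_real = 1.1190 / 1.1300 − 1 = -0.00973.

-0.97%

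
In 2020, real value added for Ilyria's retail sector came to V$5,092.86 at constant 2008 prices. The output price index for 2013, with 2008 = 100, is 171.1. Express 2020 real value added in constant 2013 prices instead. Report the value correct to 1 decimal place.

Real value added in 2013 prices = Real value added in 2008 prices × (P_2013/P_2008) = 5092.86 × 1.711 = 8713.88.

V$8,713.9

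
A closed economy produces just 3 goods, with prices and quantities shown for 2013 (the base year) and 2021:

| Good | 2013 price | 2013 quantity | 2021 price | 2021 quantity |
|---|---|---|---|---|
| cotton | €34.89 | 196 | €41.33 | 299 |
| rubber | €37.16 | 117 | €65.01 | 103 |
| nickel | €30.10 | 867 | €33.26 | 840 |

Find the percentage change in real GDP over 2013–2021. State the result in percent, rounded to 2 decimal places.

Real GDP 2013 = Nominal GDP 2013 = 34.89·196 + 37.16·117 + 30.10·867 = 37282.86.
Real GDP 2021 (at 2013 prices) = 34.89·299 + 37.16·103 + 30.10·840 = 39543.59.
Real growth = 39543.59/37282.86 − 1 = 0.0606.

6.06%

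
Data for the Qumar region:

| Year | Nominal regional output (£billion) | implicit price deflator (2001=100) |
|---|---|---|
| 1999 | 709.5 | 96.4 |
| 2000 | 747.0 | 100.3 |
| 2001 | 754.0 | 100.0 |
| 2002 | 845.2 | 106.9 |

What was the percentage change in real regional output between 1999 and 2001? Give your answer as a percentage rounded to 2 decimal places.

2.45%

Real regional output 1999 = 709.5/0.964 = 736.00.
Real regional output 2001 = 754.0/1.000 = 754.00.
Change = 754.00/736.00 − 1 = 0.0245.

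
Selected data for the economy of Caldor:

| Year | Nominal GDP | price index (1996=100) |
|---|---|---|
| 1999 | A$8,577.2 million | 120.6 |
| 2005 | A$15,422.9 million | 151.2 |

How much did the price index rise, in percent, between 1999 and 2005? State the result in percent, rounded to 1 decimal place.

25.4%

Price-level change = 151.2 / 120.6 − 1 = 0.2537.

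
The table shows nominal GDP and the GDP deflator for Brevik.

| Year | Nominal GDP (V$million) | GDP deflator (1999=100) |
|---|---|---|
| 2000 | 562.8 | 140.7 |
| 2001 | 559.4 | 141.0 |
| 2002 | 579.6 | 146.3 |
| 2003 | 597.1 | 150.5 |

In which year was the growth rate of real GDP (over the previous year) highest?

2003

2001: real = 559.4/1.410 = 396.74; growth vs 2000 (400.00) = -0.82%.
2002: real = 579.6/1.463 = 396.17; growth vs 2001 (396.74) = -0.14%.
2003: real = 597.1/1.505 = 396.74; growth vs 2002 (396.17) = 0.14%.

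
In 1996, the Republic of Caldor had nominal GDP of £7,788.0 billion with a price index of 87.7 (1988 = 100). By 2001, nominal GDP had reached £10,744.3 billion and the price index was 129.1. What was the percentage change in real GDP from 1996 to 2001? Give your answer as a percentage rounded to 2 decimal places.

-6.28%

Deflate each year: 1996 → 7788.0/0.877 = 8880.27; 2001 → 10744.3/1.291 = 8322.46.
So real GDP changed by 8322.46/8880.27 − 1 = -0.0628, i.e. -6.28%.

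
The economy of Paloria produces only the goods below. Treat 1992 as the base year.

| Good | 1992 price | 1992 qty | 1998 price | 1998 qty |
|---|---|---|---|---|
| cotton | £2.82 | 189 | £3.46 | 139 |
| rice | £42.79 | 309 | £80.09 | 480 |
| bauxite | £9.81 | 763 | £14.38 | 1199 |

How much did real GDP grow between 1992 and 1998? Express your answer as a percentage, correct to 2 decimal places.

53.92%

Real GDP 1992 = Nominal GDP 1992 = 2.82·189 + 42.79·309 + 9.81·763 = 21240.12.
Real GDP 1998 (at 1992 prices) = 2.82·139 + 42.79·480 + 9.81·1199 = 32693.37.
Real growth = 32693.37/21240.12 − 1 = 0.5392.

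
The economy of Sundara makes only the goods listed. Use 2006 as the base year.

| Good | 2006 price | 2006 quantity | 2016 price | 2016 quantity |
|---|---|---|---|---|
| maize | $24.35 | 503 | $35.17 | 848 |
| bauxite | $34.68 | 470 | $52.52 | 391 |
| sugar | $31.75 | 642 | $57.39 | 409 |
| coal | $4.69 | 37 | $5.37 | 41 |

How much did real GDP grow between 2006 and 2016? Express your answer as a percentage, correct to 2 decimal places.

-3.50%

Real GDP 2006 = Nominal GDP 2006 = 24.35·503 + 34.68·470 + 31.75·642 + 4.69·37 = 49104.68.
Real GDP 2016 (at 2006 prices) = 24.35·848 + 34.68·391 + 31.75·409 + 4.69·41 = 47386.72.
Real growth = 47386.72/49104.68 − 1 = -0.0350.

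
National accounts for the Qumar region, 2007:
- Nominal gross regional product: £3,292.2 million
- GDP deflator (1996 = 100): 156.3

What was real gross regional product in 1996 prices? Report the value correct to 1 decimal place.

Real gross regional product = Nominal / (GDP deflator/100) = 3292.2 / 1.563 = 2106.33.

£2,106.3 million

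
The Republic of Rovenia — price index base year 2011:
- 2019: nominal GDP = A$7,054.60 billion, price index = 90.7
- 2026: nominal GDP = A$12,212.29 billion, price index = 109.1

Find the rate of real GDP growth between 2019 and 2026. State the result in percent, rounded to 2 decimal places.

43.92%

Deflate each year: 2019 → 7054.60/0.907 = 7777.95; 2026 → 12212.29/1.091 = 11193.67.
So real GDP changed by 11193.67/7777.95 − 1 = 0.4392, i.e. 43.92%.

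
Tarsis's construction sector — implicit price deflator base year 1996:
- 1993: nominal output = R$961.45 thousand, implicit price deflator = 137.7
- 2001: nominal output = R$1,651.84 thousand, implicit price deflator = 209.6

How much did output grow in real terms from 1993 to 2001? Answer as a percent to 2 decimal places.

12.87%

Deflate each year: 1993 → 961.45/1.377 = 698.22; 2001 → 1651.84/2.096 = 788.09.
So real output changed by 788.09/698.22 − 1 = 0.1287, i.e. 12.87%.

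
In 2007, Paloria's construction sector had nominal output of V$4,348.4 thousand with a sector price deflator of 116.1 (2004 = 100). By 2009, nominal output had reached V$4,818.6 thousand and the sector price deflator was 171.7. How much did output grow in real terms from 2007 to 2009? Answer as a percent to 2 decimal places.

-25.07%

Real output 2007 = 4348.4 / 1.161 = 3745.39.
Real output 2009 = 4818.6 / 1.717 = 2806.41.
Real growth = 2806.41 / 3745.39 − 1 = -0.2507.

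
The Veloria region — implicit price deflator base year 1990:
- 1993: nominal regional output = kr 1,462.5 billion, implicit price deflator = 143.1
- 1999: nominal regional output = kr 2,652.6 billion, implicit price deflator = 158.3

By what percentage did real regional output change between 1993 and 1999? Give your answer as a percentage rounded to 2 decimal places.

Real regional output 1993 = 1462.5 / 1.431 = 1022.01.
Real regional output 1999 = 2652.6 / 1.583 = 1675.68.
Real growth = 1675.68 / 1022.01 − 1 = 0.6396.

63.96%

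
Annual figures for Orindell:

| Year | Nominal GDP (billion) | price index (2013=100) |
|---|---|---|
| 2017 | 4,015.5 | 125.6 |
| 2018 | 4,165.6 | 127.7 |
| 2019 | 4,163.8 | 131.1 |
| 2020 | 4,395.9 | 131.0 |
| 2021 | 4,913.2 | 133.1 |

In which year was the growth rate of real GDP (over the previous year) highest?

2021

2018: real = 4165.6/1.277 = 3262.02; growth vs 2017 (3197.05) = 2.03%.
2019: real = 4163.8/1.311 = 3176.05; growth vs 2018 (3262.02) = -2.64%.
2020: real = 4395.9/1.310 = 3355.65; growth vs 2019 (3176.05) = 5.65%.
2021: real = 4913.2/1.331 = 3691.36; growth vs 2020 (3355.65) = 10.00%.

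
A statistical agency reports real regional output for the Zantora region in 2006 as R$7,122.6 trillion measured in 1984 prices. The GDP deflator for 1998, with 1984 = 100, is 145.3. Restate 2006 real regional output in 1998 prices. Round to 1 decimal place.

R$10,349.1 trillion

Real regional output in 1998 prices = Real regional output in 1984 prices × (P_1998/P_1984) = 7122.6 × 1.453 = 10349.14.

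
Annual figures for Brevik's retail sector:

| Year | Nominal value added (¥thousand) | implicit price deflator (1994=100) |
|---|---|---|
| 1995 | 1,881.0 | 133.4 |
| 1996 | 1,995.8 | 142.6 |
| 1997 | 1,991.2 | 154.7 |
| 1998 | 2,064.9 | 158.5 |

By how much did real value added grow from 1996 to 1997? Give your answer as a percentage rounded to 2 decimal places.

Real value added 1996 = 1995.8/1.426 = 1399.58.
Real value added 1997 = 1991.2/1.547 = 1287.14.
Change = 1287.14/1399.58 − 1 = -0.0803.

-8.03%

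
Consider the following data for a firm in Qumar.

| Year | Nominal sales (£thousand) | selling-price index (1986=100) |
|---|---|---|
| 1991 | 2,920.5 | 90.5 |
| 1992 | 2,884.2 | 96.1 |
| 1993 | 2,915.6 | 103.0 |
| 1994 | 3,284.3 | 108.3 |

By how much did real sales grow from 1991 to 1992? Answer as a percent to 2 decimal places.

-7.00%

Real sales 1991 = 2920.5/0.905 = 3227.07.
Real sales 1992 = 2884.2/0.961 = 3001.25.
Change = 3001.25/3227.07 − 1 = -0.0700.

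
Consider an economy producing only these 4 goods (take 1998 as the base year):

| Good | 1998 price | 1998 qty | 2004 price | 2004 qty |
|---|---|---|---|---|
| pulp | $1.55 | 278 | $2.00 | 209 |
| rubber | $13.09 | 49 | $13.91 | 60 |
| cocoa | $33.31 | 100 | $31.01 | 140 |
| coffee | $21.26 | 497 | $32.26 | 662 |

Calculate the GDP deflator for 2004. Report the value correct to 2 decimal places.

135.79

Nominal GDP 2004 = 2.00·209 + 13.91·60 + 31.01·140 + 32.26·662 = 26950.12.
Real GDP 2004 (at 1998 prices) = 1.55·209 + 13.09·60 + 33.31·140 + 21.26·662 = 19846.87.
Deflator = Nominal/Real × 100 = 26950.12/19846.87 × 100 = 135.790.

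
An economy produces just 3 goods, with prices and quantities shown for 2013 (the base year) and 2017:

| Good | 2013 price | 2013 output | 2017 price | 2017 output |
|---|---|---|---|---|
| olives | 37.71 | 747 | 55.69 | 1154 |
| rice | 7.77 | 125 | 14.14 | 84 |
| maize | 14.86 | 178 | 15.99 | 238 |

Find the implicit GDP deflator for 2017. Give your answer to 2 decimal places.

145.18

Nominal GDP 2017 = 55.69·1154 + 14.14·84 + 15.99·238 = 69259.64.
Real GDP 2017 (at 2013 prices) = 37.71·1154 + 7.77·84 + 14.86·238 = 47706.70.
Deflator = Nominal/Real × 100 = 69259.64/47706.70 × 100 = 145.178.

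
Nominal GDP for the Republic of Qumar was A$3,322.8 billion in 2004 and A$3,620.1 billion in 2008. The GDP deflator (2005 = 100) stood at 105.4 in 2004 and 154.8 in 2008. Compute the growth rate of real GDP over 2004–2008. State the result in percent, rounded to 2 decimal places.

-25.82%

Real GDP 2004 = 3322.8 / 1.054 = 3152.56.
Real GDP 2008 = 3620.1 / 1.548 = 2338.57.
Real growth = 2338.57 / 3152.56 − 1 = -0.2582.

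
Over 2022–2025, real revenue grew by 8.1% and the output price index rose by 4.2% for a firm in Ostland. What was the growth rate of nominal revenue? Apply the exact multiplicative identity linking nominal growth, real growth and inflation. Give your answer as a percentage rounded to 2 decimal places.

(1 + g_nom) = (1 + g_real)(1 + π) = 1.0810 × 1.0420 = 1.12640.

12.64%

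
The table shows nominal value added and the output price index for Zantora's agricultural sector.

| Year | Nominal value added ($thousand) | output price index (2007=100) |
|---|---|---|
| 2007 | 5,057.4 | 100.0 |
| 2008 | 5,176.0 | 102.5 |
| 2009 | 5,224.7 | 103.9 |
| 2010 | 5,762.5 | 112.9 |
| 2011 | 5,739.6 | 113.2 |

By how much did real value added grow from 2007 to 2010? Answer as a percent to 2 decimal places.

0.92%

Real value added 2007 = 5057.4/1.000 = 5057.40.
Real value added 2010 = 5762.5/1.129 = 5104.07.
Change = 5104.07/5057.40 − 1 = 0.0092.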